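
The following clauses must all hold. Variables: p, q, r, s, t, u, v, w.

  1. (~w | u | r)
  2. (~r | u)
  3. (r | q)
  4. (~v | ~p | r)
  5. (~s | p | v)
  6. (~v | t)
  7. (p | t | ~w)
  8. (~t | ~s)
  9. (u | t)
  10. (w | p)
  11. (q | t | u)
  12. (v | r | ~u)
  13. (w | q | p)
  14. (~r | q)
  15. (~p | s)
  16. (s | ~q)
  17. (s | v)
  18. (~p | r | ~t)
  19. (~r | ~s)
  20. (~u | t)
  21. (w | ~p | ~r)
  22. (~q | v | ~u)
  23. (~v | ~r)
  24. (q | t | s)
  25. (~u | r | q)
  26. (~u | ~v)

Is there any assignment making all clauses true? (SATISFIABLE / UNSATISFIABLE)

r = True:
  propagation gives u=True, q=True, s=True; an empty clause results — contradiction.
r = False:
  propagation gives q=True, s=True, t=False, v=False; an empty clause results — contradiction.
Every branch closes, so no satisfying assignment exists.

UNSATISFIABLE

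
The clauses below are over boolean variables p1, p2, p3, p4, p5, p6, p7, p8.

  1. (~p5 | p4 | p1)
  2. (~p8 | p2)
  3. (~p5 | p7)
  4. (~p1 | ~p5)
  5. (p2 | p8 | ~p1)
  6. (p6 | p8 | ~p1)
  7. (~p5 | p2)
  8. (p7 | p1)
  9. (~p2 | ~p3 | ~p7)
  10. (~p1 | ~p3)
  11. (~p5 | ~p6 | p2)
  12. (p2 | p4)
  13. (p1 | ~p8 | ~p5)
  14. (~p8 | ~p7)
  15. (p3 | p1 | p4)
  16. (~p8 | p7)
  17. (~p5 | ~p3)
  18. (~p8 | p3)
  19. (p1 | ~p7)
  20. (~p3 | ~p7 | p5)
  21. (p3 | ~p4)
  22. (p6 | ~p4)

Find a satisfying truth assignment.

Branch on p1: take p1 = True.
  then p5 is forced to False.
  then p3 is forced to False.
  then p8 is forced to False.
  then p2 is forced to True.
  then p6 is forced to True.
  then p4 is forced to False.
p7 is now unconstrained; take p7 = False.
Check each clause:
  1. (p4 | p1 | ~p5) — p1 is true.
  2. (~p8 | p2) — ~p8 is true.
  3. (~p5 | p7) — ~p5 is true.
  4. (~p5 | ~p1) — ~p5 is true.
  5. (~p1 | p8 | p2) — p2 is true.
  6. (~p1 | p6 | p8) — p6 is true.
  7. (~p5 | p2) — p2 is true.
  8. (p7 | p1) — p1 is true.
  9. (~p2 | ~p7 | ~p3) — ~p7 is true.
  10. (~p3 | ~p1) — ~p3 is true.
  11. (~p6 | ~p5 | p2) — p2 is true.
  12. (p2 | p4) — p2 is true.
  13. (p1 | ~p8 | ~p5) — ~p8 is true.
  14. (~p8 | ~p7) — ~p8 is true.
  15. (p3 | p1 | p4) — p1 is true.
  16. (p7 | ~p8) — ~p8 is true.
  17. (~p5 | ~p3) — ~p5 is true.
  18. (p3 | ~p8) — ~p8 is true.
  19. (p1 | ~p7) — p1 is true.
  20. (~p3 | ~p7 | p5) — ~p7 is true.
  21. (~p4 | p3) — ~p4 is true.
  22. (~p4 | p6) — ~p4 is true.

p1=True  p2=True  p3=False  p4=False  p5=False  p6=True  p7=False  p8=False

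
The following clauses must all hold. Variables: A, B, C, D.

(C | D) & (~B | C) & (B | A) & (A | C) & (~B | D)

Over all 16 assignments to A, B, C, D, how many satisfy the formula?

Satisfying assignments:
  A=F B=T C=T D=T
  A=T B=F C=F D=T
  A=T B=F C=T D=F
  A=T B=F C=T D=T
  A=T B=T C=T D=T
Count: 5.

5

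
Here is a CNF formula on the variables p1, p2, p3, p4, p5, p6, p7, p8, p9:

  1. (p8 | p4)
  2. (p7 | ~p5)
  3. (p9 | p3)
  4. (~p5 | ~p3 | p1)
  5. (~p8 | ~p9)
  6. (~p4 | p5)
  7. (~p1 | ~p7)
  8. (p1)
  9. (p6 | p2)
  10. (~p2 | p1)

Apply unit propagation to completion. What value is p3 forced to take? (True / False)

(p1) stands alone — p1 = True.
(~p1 | ~p7): since p1 = True, the clause reduces to (~p7). p7 = False.
In (~p5 | p7), p7 is now false; ~p5 must hold, so p5 = False.
(~p4 | p5) with p5 = False leaves only ~p4, so p4 = False.
(p4 | p8) with p4 = False leaves only p8, so p8 = True.
(~p8 | ~p9) with p8 = True leaves only ~p9, so p9 = False.
In (p3 | p9), p9 is now false; p3 must hold, so p3 = True.

True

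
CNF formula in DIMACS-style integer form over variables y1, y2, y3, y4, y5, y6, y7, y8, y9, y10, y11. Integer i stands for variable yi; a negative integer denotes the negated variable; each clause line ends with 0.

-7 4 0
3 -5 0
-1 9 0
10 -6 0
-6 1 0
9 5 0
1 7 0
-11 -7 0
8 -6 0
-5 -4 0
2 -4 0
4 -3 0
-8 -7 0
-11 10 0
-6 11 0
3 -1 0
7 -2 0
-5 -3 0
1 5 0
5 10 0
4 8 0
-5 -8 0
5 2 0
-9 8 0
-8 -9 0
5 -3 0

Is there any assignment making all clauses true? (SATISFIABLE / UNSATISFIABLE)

UNSATISFIABLE

y5 = True:
  propagation gives y3=True; an empty clause results — contradiction.
y5 = False:
  propagation gives y9=True, y1=True, y3=True; an empty clause results — contradiction.
Every branch closes, so no satisfying assignment exists.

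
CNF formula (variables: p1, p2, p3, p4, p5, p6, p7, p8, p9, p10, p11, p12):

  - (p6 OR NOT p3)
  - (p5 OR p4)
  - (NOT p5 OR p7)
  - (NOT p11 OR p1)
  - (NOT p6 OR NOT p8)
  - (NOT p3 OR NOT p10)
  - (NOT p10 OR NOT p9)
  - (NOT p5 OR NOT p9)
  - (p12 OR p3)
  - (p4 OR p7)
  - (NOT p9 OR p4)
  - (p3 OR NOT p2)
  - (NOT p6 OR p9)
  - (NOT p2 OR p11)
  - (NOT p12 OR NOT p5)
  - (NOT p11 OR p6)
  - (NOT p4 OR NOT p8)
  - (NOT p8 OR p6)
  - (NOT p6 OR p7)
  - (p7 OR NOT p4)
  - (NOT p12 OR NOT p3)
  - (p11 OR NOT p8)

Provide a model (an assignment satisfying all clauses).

p1=T  p2=F  p3=T  p4=T  p5=F  p6=T  p7=T  p8=F  p9=T  p10=F  p11=F  p12=F

p1 occurs only positively in the remaining clauses — set p1 = True.
p2 occurs only negated in the remaining clauses — set p2 = False.
Set p3 = True and propagate.
  then p6 is forced to True.
  then p8 is forced to False.
  then p10 is forced to False.
  then p9 is forced to True.
  then p5 is forced to False.
  then p4 is forced to True.
  then p7 is forced to True.
  then p12 is forced to False.
p11 is now unconstrained; take p11 = False.
Every clause has at least one true literal under this assignment.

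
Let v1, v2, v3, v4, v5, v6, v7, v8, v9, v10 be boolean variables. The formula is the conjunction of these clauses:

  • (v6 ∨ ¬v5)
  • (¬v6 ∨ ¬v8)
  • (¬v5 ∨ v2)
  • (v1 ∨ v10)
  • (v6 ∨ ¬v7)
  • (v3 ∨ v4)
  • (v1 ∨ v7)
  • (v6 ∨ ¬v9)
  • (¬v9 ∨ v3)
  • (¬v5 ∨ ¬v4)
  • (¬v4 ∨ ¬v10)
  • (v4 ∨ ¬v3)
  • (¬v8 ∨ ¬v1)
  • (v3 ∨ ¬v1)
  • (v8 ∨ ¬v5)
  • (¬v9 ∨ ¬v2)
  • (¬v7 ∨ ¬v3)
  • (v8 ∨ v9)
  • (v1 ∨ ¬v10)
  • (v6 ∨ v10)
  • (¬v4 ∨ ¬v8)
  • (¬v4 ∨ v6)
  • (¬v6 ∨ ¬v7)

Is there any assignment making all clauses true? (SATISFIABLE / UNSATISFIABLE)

SATISFIABLE

Pure literal: v5 appears only negated; assign v5 = False.
Try v1 = True.
  then v8 is forced to False.
  then v3 is forced to True.
  then v4 is forced to True.
  then v10 is forced to False.
  then v7 is forced to False.
  then v9 is forced to True.
  then v6 is forced to True.
  then v2 is forced to False.
Every clause has at least one true literal under this assignment.
So v1=T  v2=F  v3=T  v4=T  v5=F  v6=T  v7=F  v8=F  v9=T  v10=F is a satisfying assignment.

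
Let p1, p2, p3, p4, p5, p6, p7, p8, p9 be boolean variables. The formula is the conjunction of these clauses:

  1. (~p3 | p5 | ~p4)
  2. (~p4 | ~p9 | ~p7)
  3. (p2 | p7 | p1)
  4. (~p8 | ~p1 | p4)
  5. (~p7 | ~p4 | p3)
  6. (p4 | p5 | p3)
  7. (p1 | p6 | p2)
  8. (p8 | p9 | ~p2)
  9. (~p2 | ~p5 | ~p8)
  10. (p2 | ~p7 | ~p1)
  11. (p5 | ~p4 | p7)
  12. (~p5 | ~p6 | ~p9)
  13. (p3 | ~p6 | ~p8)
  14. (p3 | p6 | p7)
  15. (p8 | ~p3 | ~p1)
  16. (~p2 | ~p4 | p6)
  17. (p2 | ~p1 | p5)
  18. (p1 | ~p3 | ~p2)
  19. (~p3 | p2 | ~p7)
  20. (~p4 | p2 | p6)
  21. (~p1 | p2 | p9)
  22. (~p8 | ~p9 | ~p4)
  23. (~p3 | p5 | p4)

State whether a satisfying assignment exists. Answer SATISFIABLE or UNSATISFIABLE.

Branch on p1: take p1 = False.
Try p2 = True.
  then p3 is forced to False.
Branch on p4: take p4 = False.
  then p5 is forced to True.
  then p8 is forced to False.
  then p9 is forced to True.
  then p6 is forced to False.
  then p7 is forced to True.
So p1 = 0, p2 = 1, p3 = 0, p4 = 0, p5 = 1, p6 = 0, p7 = 1, p8 = 0, p9 = 1 is a satisfying assignment.

SATISFIABLE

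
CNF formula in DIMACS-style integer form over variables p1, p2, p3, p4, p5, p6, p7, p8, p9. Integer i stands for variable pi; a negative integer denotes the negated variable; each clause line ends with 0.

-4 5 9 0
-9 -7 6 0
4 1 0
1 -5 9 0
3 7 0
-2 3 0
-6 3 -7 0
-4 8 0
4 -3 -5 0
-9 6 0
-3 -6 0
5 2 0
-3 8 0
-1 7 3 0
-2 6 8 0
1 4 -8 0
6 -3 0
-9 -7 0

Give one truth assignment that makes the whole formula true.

p1=T  p2=F  p3=F  p4=F  p5=T  p6=F  p7=T  p8=T  p9=F

Try p1 = True.
Try p2 = False.
  then p5 is forced to True.
Try p3 = False.
  then p7 is forced to True.
  then p6 is forced to False.
  then p9 is forced to False.
For the remaining variables, p4 = False, p8 = True works.
Check each clause:
  1. (p9 ∨ p5 ∨ ¬p4) — ¬p4 is true.
  2. (¬p9 ∨ ¬p7 ∨ p6) — ¬p9 is true.
  3. (p1 ∨ p4) — p1 is true.
  4. (p1 ∨ ¬p5 ∨ p9) — p1 is true.
  5. (p3 ∨ p7) — p7 is true.
  6. (¬p2 ∨ p3) — ¬p2 is true.
  7. (¬p7 ∨ p3 ∨ ¬p6) — ¬p6 is true.
  8. (¬p4 ∨ p8) — p8 is true.
  9. (¬p3 ∨ p4 ∨ ¬p5) — ¬p3 is true.
  10. (¬p9 ∨ p6) — ¬p9 is true.
  11. (¬p6 ∨ ¬p3) — ¬p6 is true.
  12. (p2 ∨ p5) — p5 is true.
  13. (p8 ∨ ¬p3) — p8 is true.
  14. (p3 ∨ p7 ∨ ¬p1) — p7 is true.
  15. (p6 ∨ ¬p2 ∨ p8) — p8 is true.
  16. (p4 ∨ p1 ∨ ¬p8) — p1 is true.
  17. (p6 ∨ ¬p3) — ¬p3 is true.
  18. (¬p7 ∨ ¬p9) — ¬p9 is true.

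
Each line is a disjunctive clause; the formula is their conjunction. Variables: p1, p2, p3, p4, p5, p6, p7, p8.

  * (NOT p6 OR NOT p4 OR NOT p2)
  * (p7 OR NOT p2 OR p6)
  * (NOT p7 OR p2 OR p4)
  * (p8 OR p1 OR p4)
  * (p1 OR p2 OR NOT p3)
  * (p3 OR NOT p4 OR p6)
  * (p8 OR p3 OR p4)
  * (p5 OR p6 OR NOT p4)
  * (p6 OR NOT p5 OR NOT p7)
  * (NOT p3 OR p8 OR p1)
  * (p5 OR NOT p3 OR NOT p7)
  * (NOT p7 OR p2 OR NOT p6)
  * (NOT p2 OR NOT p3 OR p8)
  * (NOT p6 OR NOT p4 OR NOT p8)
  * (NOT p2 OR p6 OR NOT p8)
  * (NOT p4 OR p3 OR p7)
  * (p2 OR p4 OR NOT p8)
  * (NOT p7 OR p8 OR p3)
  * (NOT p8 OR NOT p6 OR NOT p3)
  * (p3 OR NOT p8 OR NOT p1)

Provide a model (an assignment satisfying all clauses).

p1=False  p2=True  p3=False  p4=False  p5=False  p6=True  p7=True  p8=True

Check each clause:
  1. (NOT p4 OR NOT p6 OR NOT p2) — NOT p4 is true.
  2. (p6 OR p7 OR NOT p2) — p6 is true.
  3. (NOT p7 OR p4 OR p2) — p2 is true.
  4. (p8 OR p4 OR p1) — p8 is true.
  5. (p1 OR p2 OR NOT p3) — p2 is true.
  6. (NOT p4 OR p3 OR p6) — NOT p4 is true.
  7. (p3 OR p8 OR p4) — p8 is true.
  8. (NOT p4 OR p5 OR p6) — NOT p4 is true.
  9. (p6 OR NOT p7 OR NOT p5) — NOT p5 is true.
  10. (NOT p3 OR p8 OR p1) — p8 is true.
  11. (NOT p7 OR NOT p3 OR p5) — NOT p3 is true.
  12. (p2 OR NOT p7 OR NOT p6) — p2 is true.
  13. (NOT p2 OR p8 OR NOT p3) — p8 is true.
  14. (NOT p8 OR NOT p6 OR NOT p4) — NOT p4 is true.
  15. (NOT p2 OR p6 OR NOT p8) — p6 is true.
  16. (p7 OR p3 OR NOT p4) — NOT p4 is true.
  17. (p2 OR p4 OR NOT p8) — p2 is true.
  18. (NOT p7 OR p8 OR p3) — p8 is true.
  19. (NOT p8 OR NOT p3 OR NOT p6) — NOT p3 is true.
  20. (p3 OR NOT p1 OR NOT p8) — NOT p1 is true.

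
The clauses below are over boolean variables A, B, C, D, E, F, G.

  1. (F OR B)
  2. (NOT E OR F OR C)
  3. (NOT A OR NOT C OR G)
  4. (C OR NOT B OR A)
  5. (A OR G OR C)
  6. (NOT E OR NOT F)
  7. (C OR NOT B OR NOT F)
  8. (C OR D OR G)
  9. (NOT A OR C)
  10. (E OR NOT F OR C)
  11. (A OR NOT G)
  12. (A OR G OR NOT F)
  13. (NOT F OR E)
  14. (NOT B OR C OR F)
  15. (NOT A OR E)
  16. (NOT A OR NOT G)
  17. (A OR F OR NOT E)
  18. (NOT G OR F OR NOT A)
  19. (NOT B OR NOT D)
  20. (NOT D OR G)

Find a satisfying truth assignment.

A=0, B=1, C=1, D=0, E=0, F=0, G=0

Check each clause:
  1. (B OR F) — B is true.
  2. (C OR NOT E OR F) — C is true.
  3. (NOT A OR G OR NOT C) — NOT A is true.
  4. (A OR NOT B OR C) — C is true.
  5. (G OR C OR A) — C is true.
  6. (NOT E OR NOT F) — NOT F is true.
  7. (NOT B OR NOT F OR C) — NOT F is true.
  8. (C OR D OR G) — C is true.
  9. (NOT A OR C) — C is true.
  10. (E OR C OR NOT F) — NOT F is true.
  11. (A OR NOT G) — NOT G is true.
  12. (G OR NOT F OR A) — NOT F is true.
  13. (NOT F OR E) — NOT F is true.
  14. (NOT B OR F OR C) — C is true.
  15. (E OR NOT A) — NOT A is true.
  16. (NOT G OR NOT A) — NOT G is true.
  17. (NOT E OR F OR A) — NOT E is true.
  18. (F OR NOT A OR NOT G) — NOT G is true.
  19. (NOT B OR NOT D) — NOT D is true.
  20. (G OR NOT D) — NOT D is true.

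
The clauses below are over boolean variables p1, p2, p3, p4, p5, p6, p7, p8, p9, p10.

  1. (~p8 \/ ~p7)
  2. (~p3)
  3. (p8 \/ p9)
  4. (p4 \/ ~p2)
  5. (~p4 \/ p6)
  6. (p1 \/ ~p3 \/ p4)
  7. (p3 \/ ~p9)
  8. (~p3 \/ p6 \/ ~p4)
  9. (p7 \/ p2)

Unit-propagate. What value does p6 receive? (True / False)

(~p3) is a unit clause: p3 = False.
From (p3 \/ ~p9) and p3 = False: p9 = False.
(p8 \/ p9): since p9 = False, the clause reduces to (p8). p8 = True.
(~p8 \/ ~p7) with p8 = True leaves only ~p7, so p7 = False.
(p7 \/ p2): since p7 = False, the clause reduces to (p2). p2 = True.
From (~p2 \/ p4) and p2 = True: p4 = True.
(p6 \/ ~p4): since p4 = True, the clause reduces to (p6). p6 = True.

True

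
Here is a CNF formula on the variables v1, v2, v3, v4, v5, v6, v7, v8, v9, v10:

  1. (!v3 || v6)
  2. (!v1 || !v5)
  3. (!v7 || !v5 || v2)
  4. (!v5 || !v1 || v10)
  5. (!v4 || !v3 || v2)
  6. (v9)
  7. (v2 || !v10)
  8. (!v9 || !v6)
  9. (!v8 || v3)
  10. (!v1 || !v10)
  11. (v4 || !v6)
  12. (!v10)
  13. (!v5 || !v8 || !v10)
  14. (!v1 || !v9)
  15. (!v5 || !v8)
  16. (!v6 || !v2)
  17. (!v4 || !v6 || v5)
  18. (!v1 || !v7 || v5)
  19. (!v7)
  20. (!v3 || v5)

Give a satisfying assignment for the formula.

v1=0, v2=1, v3=0, v4=1, v5=1, v6=0, v7=0, v8=0, v9=1, v10=0

The clause (v9) is unit: v9 must be True.
Unit propagation: (!v6) forces v6 = False.
The clause (!v3) is unit: v3 must be False.
The clause (!v8) is unit: v8 must be False.
Unit propagation: (!v10) forces v10 = False.
Unit propagation: (!v1) forces v1 = False.
(!v7) is a unit clause, so v7 = False.
v2, v4, v5 are now unconstrained; take v2 = True, v4 = True, v5 = True.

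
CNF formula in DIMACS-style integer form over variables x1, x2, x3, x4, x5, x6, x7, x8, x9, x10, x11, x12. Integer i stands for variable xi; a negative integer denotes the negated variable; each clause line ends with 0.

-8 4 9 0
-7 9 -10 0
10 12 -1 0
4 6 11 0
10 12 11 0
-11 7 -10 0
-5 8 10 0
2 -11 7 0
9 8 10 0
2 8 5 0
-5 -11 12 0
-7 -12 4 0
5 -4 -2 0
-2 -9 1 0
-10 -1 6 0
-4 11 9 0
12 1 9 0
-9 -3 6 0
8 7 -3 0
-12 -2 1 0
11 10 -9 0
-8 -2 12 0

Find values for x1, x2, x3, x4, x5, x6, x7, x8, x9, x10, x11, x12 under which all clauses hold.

x1 = 1, x2 = 1, x3 = 0, x4 = 0, x5 = 0, x6 = 1, x7 = 0, x8 = 0, x9 = 0, x10 = 1, x11 = 0, x12 = 0

Check each clause:
  1. (¬x8 ∨ x4 ∨ x9) — ¬x8 is true.
  2. (¬x10 ∨ ¬x7 ∨ x9) — ¬x7 is true.
  3. (x12 ∨ x10 ∨ ¬x1) — x10 is true.
  4. (x6 ∨ x11 ∨ x4) — x6 is true.
  5. (x11 ∨ x12 ∨ x10) — x10 is true.
  6. (x7 ∨ ¬x11 ∨ ¬x10) — ¬x11 is true.
  7. (x8 ∨ x10 ∨ ¬x5) — x10 is true.
  8. (¬x11 ∨ x2 ∨ x7) — x2 is true.
  9. (x10 ∨ x9 ∨ x8) — x10 is true.
  10. (x8 ∨ x5 ∨ x2) — x2 is true.
  11. (x12 ∨ ¬x5 ∨ ¬x11) — ¬x5 is true.
  12. (¬x7 ∨ x4 ∨ ¬x12) — ¬x7 is true.
  13. (¬x2 ∨ x5 ∨ ¬x4) — ¬x4 is true.
  14. (¬x2 ∨ x1 ∨ ¬x9) — x1 is true.
  15. (¬x1 ∨ x6 ∨ ¬x10) — x6 is true.
  16. (¬x4 ∨ x9 ∨ x11) — ¬x4 is true.
  17. (x12 ∨ x9 ∨ x1) — x1 is true.
  18. (¬x3 ∨ ¬x9 ∨ x6) — ¬x3 is true.
  19. (x7 ∨ x8 ∨ ¬x3) — ¬x3 is true.
  20. (¬x2 ∨ ¬x12 ∨ x1) — x1 is true.
  21. (¬x9 ∨ x10 ∨ x11) — x10 is true.
  22. (¬x8 ∨ ¬x2 ∨ x12) — ¬x8 is true.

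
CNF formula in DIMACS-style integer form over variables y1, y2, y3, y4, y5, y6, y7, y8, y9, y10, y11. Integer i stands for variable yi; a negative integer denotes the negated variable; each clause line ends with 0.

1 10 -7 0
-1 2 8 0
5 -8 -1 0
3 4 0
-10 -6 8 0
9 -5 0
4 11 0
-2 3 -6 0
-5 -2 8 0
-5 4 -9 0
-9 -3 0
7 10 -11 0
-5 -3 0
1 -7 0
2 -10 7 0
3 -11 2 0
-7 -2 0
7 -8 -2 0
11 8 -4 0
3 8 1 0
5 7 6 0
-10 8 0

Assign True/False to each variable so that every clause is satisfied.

y1=True, y2=False, y3=False, y4=True, y5=True, y6=True, y7=False, y8=True, y9=True, y10=False, y11=False

Try y1 = True.
Set y2 = False and propagate.
  then y8 is forced to True.
  then y5 is forced to True.
  then y9 is forced to True.
  then y4 is forced to True.
  then y3 is forced to False.
  then y11 is forced to False.
For the remaining variables, y6 = True, y7 = False, y10 = False works.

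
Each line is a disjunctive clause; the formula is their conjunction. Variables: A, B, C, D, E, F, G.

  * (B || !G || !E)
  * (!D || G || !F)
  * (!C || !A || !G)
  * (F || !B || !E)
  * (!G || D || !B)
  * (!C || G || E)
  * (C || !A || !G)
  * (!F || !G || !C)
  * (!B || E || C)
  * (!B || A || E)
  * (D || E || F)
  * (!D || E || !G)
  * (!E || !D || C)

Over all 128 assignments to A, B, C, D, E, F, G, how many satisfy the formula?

Split on E, then G.
  E=1, G=1: a clause becomes empty — 0.
  E=1, G=0: A free; 7 ways for (B,C,D,F) × 2^1 = 14.
  E=0, G=1: remaining (A,B,C,D,F) ∈ {(0,0,0,0,1)} — 1.
  E=0, G=0: remaining (A,B,C,D,F) ∈ {(0,0,0,0,1); (0,0,0,1,0); (1,0,0,0,1); (1,0,0,1,0)} — 4.
Total: 0 + 14 + 1 + 4 = 19.

19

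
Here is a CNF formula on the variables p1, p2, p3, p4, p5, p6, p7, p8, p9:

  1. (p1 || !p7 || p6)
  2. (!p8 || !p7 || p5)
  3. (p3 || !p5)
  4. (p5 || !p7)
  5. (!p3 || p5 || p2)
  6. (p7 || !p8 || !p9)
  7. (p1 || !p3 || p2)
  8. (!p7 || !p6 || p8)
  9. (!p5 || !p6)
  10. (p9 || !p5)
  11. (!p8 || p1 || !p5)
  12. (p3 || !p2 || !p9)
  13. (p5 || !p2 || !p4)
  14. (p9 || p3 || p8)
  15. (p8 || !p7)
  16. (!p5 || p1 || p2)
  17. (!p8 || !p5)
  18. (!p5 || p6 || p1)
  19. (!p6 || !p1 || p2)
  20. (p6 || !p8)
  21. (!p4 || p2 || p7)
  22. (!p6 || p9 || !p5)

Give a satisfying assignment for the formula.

p1=1, p2=0, p3=1, p4=0, p5=1, p6=0, p7=0, p8=0, p9=1

Check each clause:
  1. (!p7 || p6 || p1) — p1 is true.
  2. (!p8 || p5 || !p7) — !p8 is true.
  3. (p3 || !p5) — p3 is true.
  4. (!p7 || p5) — !p7 is true.
  5. (p2 || !p3 || p5) — p5 is true.
  6. (!p8 || !p9 || p7) — !p8 is true.
  7. (!p3 || p2 || p1) — p1 is true.
  8. (p8 || !p6 || !p7) — !p7 is true.
  9. (!p5 || !p6) — !p6 is true.
  10. (p9 || !p5) — p9 is true.
  11. (p1 || !p8 || !p5) — !p8 is true.
  12. (p3 || !p9 || !p2) — p3 is true.
  13. (p5 || !p2 || !p4) — !p4 is true.
  14. (p9 || p3 || p8) — p9 is true.
  15. (!p7 || p8) — !p7 is true.
  16. (!p5 || p2 || p1) — p1 is true.
  17. (!p8 || !p5) — !p8 is true.
  18. (p6 || !p5 || p1) — p1 is true.
  19. (p2 || !p6 || !p1) — !p6 is true.
  20. (!p8 || p6) — !p8 is true.
  21. (!p4 || p2 || p7) — !p4 is true.
  22. (p9 || !p6 || !p5) — p9 is true.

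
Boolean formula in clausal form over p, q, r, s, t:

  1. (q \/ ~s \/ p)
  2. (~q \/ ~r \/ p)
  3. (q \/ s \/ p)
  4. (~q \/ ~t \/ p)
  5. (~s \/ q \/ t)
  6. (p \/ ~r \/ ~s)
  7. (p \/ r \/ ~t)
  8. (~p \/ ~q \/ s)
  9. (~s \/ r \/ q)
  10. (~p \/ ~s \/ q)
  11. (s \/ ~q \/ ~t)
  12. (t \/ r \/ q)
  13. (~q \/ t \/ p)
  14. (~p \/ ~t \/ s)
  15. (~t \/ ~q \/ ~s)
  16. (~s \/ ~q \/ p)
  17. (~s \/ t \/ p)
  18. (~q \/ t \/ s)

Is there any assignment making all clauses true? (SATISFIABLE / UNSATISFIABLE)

SATISFIABLE

Set p = True and propagate.
For the remaining variables, q = True, r = True, s = True, t = False works.
So p = T  q = T  r = T  s = T  t = F is a satisfying assignment.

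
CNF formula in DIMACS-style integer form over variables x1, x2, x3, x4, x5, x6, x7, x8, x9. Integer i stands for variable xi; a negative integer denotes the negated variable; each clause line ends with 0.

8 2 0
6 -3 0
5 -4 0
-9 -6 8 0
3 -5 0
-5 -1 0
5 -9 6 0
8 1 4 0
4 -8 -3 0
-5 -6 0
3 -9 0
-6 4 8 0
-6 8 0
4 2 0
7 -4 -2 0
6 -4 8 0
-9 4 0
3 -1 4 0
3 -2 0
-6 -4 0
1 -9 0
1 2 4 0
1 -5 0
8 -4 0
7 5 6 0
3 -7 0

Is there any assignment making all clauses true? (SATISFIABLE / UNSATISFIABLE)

UNSATISFIABLE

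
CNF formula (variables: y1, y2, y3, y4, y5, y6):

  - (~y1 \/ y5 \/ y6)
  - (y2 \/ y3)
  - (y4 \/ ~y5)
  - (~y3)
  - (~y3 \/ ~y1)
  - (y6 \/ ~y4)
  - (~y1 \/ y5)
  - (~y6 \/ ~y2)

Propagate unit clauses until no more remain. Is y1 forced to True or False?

False

(~y3) stands alone — y3 = False.
From (y2 \/ y3) and y3 = False: y2 = True.
(~y6 \/ ~y2) with y2 = True leaves only ~y6, so y6 = False.
(~y4 \/ y6): since y6 = False, the clause reduces to (~y4). y4 = False.
(~y5 \/ y4): since y4 = False, the clause reduces to (~y5). y5 = False.
In (y6 \/ ~y1 \/ y5), y5, y6 are now false; ~y1 must hold, so y1 = False.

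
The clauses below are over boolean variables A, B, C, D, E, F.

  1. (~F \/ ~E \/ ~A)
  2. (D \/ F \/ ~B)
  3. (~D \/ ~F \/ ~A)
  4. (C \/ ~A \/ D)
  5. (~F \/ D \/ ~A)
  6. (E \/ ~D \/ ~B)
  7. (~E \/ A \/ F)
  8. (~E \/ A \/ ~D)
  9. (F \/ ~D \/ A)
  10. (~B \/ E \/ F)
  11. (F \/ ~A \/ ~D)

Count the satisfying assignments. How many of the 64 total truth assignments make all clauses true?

14

Case analysis on A and D:
  A=1, D=1: a clause becomes empty — 0.
  A=1, D=0: remaining (B,C,E,F) ∈ {(0,1,0,0); (0,1,1,0)} — 2.
  A=0, D=1: remaining (B,C,E,F) ∈ {(0,0,0,1); (0,1,0,1)} — 2.
  A=0, D=0: C free; 5 ways for (B,E,F) × 2^1 = 10.
Total: 0 + 2 + 2 + 10 = 14.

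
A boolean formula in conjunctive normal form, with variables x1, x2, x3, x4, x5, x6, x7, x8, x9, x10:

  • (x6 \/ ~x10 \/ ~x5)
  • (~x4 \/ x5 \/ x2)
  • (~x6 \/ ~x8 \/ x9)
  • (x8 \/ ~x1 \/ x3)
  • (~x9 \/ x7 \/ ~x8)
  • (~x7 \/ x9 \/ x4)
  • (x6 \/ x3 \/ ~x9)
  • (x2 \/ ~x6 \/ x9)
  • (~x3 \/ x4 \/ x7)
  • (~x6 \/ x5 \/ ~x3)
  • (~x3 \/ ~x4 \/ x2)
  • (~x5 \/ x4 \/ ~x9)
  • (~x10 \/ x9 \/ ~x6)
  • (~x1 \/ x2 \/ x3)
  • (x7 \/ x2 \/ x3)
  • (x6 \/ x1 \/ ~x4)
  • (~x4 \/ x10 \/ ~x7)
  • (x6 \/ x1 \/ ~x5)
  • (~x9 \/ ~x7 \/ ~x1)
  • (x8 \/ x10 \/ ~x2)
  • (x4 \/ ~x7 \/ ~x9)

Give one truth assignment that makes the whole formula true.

x1 = True  x2 = True  x3 = False  x4 = False  x5 = False  x6 = False  x7 = False  x8 = True  x9 = False  x10 = True

Branch on x1: take x1 = True.
Branch on x2: take x2 = True.
For the remaining variables, x3 = False, x4 = False, x5 = False, x6 = False, x7 = False, x8 = True, x9 = False, x10 = True works.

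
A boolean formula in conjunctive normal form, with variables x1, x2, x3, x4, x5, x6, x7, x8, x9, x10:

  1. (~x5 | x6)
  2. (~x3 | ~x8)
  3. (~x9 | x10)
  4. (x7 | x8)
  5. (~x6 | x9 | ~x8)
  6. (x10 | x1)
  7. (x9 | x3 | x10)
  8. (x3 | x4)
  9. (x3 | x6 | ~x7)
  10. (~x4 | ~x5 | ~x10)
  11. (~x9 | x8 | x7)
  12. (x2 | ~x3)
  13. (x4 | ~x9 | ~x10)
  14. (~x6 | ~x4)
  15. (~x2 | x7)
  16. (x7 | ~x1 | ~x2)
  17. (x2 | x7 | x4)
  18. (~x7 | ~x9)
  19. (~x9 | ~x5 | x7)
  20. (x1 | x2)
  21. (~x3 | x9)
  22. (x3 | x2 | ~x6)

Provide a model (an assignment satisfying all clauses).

Pure literal: x5 appears only negated; assign x5 = False.
Branch on x1: take x1 = True.
The remaining clauses are satisfied by x2 = False, x3 = False, x4 = True, x6 = False, x7 = False, x8 = True, x9 = True, x10 = True.

x1=True, x2=False, x3=False, x4=True, x5=False, x6=False, x7=False, x8=True, x9=True, x10=True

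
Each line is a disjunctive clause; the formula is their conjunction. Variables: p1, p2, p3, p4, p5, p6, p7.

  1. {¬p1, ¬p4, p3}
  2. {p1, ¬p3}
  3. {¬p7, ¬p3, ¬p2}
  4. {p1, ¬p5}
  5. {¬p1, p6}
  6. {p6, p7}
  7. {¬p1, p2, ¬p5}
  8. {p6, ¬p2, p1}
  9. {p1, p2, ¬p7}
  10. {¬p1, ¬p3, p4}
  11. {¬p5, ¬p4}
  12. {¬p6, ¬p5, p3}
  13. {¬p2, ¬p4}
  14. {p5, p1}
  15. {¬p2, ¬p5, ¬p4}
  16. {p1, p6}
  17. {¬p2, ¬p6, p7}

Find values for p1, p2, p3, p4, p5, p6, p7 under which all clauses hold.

p1=True  p2=False  p3=True  p4=True  p5=False  p6=True  p7=False

Try p1 = True.
  then p6 is forced to True.
Branch on p2: take p2 = False.
  then p5 is forced to False.
For the remaining variables, p3 = True, p4 = True, p7 = False works.
Every clause has at least one true literal under this assignment.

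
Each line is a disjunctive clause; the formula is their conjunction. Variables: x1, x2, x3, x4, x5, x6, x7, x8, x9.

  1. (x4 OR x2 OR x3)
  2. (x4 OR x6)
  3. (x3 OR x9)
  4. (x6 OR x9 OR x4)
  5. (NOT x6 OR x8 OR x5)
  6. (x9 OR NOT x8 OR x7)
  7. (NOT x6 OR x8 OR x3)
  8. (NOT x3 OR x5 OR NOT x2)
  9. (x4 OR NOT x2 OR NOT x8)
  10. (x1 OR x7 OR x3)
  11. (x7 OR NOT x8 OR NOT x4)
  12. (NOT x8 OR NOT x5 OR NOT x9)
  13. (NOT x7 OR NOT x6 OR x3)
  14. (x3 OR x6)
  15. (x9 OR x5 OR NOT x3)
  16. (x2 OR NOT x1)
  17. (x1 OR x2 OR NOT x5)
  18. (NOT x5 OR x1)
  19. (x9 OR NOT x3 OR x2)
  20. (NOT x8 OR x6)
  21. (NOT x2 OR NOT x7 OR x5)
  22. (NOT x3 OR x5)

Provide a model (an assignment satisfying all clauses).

x1=T  x2=T  x3=T  x4=T  x5=T  x6=T  x7=T  x8=F  x9=T

Set x1 = True and propagate.
  then x2 is forced to True.
For the remaining variables, x3 = True, x4 = True, x5 = True, x6 = True, x7 = True, x8 = False, x9 = True works.
Every clause has at least one true literal under this assignment.
Check each clause:
  1. (x4 OR x2 OR x3) — x2 is true.
  2. (x6 OR x4) — x4 is true.
  3. (x3 OR x9) — x9 is true.
  4. (x4 OR x6 OR x9) — x9 is true.
  5. (x8 OR x5 OR NOT x6) — x5 is true.
  6. (x9 OR x7 OR NOT x8) — NOT x8 is true.
  7. (x3 OR x8 OR NOT x6) — x3 is true.
  8. (NOT x2 OR x5 OR NOT x3) — x5 is true.
  9. (x4 OR NOT x2 OR NOT x8) — NOT x8 is true.
  10. (x7 OR x1 OR x3) — x1 is true.
  11. (NOT x4 OR x7 OR NOT x8) — NOT x8 is true.
  12. (NOT x5 OR NOT x9 OR NOT x8) — NOT x8 is true.
  13. (NOT x6 OR x3 OR NOT x7) — x3 is true.
  14. (x6 OR x3) — x3 is true.
  15. (x9 OR x5 OR NOT x3) — x9 is true.
  16. (NOT x1 OR x2) — x2 is true.
  17. (x1 OR NOT x5 OR x2) — x1 is true.
  18. (x1 OR NOT x5) — x1 is true.
  19. (NOT x3 OR x2 OR x9) — x9 is true.
  20. (NOT x8 OR x6) — NOT x8 is true.
  21. (NOT x7 OR NOT x2 OR x5) — x5 is true.
  22. (x5 OR NOT x3) — x5 is true.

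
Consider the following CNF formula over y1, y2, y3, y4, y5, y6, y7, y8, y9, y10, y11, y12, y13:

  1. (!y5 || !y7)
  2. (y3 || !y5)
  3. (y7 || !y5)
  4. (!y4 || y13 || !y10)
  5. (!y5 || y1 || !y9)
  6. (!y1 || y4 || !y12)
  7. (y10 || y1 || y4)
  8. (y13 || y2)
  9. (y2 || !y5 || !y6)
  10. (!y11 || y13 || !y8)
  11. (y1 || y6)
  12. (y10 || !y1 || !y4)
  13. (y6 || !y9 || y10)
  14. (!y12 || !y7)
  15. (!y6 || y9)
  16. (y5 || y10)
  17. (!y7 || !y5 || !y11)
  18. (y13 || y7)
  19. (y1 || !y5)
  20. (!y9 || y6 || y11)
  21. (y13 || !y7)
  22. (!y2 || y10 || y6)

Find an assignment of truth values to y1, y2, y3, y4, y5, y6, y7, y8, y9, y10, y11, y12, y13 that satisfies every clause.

y1=True, y2=False, y3=False, y4=False, y5=False, y6=False, y7=True, y8=True, y9=False, y10=True, y11=True, y12=False, y13=True

y12 occurs only negated in the remaining clauses — set y12 = False.
y13 occurs only positively in the remaining clauses — set y13 = True.
Branch on y1: take y1 = True.
Branch on y2: take y2 = False.
The remaining clauses are satisfied by y3 = False, y4 = False, y5 = False, y6 = False, y7 = True, y8 = True, y9 = False, y10 = True, y11 = True.
Every clause has at least one true literal under this assignment.
Check each clause:
  1. (!y5 || !y7) — !y5 is true.
  2. (y3 || !y5) — !y5 is true.
  3. (!y5 || y7) — !y5 is true.
  4. (!y4 || !y10 || y13) — !y4 is true.
  5. (!y5 || !y9 || y1) — y1 is true.
  6. (!y1 || !y12 || y4) — !y12 is true.
  7. (y10 || y4 || y1) — y1 is true.
  8. (y13 || y2) — y13 is true.
  9. (y2 || !y5 || !y6) — !y6 is true.
  10. (!y8 || !y11 || y13) — y13 is true.
  11. (y1 || y6) — y1 is true.
  12. (!y1 || y10 || !y4) — y10 is true.
  13. (y10 || y6 || !y9) — y10 is true.
  14. (!y7 || !y12) — !y12 is true.
  15. (!y6 || y9) — !y6 is true.
  16. (y5 || y10) — y10 is true.
  17. (!y5 || !y11 || !y7) — !y5 is true.
  18. (y7 || y13) — y13 is true.
  19. (!y5 || y1) — y1 is true.
  20. (y11 || y6 || !y9) — y11 is true.
  21. (!y7 || y13) — y13 is true.
  22. (y6 || y10 || !y2) — y10 is true.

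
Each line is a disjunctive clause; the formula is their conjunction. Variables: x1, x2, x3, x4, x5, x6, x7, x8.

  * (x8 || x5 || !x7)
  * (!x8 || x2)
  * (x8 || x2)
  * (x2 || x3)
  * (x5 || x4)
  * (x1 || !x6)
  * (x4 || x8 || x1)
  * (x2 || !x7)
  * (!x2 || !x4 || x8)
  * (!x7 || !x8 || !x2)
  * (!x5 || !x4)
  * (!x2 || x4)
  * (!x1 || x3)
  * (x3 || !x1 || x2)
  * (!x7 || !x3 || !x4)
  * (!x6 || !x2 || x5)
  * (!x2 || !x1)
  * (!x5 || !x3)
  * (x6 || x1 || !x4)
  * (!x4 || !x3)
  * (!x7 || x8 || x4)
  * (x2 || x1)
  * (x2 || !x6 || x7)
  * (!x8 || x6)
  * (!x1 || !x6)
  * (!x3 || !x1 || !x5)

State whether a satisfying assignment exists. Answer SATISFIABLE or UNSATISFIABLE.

UNSATISFIABLE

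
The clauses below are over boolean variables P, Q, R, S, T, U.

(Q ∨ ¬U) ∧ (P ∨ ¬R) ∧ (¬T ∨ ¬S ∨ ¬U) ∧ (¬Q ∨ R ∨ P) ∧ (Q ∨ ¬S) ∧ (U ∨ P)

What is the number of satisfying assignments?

Split on P, then Q.
  P=1, Q=1: R free; 7 ways for (S,T,U) × 2^1 = 14.
  P=1, Q=0: remaining (R,S,T,U) ∈ {(0,0,0,0); (0,0,1,0); (1,0,0,0); (1,0,1,0)} — 4.
  P=0, Q=1: a clause becomes empty — 0.
  P=0, Q=0: a clause becomes empty — 0.
Total: 14 + 4 + 0 + 0 = 18.

18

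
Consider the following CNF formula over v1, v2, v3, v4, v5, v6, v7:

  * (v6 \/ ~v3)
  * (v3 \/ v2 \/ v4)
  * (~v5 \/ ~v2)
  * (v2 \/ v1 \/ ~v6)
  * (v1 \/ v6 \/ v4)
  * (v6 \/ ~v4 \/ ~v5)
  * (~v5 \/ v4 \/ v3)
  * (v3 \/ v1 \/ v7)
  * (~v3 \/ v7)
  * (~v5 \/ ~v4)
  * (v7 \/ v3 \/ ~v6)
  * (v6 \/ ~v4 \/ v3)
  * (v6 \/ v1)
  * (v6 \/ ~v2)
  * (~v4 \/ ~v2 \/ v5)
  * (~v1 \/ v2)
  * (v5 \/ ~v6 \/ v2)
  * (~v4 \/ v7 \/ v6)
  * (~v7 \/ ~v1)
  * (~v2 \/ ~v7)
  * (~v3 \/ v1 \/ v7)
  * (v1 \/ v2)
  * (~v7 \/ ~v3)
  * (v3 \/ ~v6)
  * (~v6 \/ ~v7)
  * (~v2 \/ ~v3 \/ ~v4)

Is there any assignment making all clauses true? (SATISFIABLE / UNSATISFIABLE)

UNSATISFIABLE

v6 = True:
  propagation gives v3=True, v7=True; an empty clause results — contradiction.
v6 = False:
  propagation gives v3=False, v4=False, v2=True; an empty clause results — contradiction.
Every branch closes, so no satisfying assignment exists.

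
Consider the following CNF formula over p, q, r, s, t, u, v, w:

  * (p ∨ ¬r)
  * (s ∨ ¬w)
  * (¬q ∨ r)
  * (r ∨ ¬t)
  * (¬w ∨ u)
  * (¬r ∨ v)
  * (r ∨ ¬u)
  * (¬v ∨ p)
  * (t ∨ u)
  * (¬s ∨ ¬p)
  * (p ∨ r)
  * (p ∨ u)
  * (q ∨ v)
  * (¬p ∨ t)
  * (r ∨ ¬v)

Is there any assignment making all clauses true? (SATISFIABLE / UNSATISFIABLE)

Pure literal: w appears only negated; assign w = False.
Branch on p: take p = True.
  then s is forced to False.
  then t is forced to True.
  then r is forced to True.
  then v is forced to True.
q, u are now unconstrained; take q = True, u = False.
So p = 1  q = 1  r = 1  s = 0  t = 1  u = 0  v = 1  w = 0 is a satisfying assignment.

SATISFIABLE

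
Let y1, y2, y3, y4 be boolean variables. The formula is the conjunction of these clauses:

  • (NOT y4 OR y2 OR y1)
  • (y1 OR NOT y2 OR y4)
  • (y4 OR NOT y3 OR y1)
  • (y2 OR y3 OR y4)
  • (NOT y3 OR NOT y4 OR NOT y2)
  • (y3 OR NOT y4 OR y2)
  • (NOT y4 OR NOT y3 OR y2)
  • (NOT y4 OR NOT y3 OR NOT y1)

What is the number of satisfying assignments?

The models are:
  y1=F y2=T y3=F y4=T
  y1=T y2=F y3=T y4=F
  y1=T y2=T y3=F y4=F
  y1=T y2=T y3=F y4=T
  y1=T y2=T y3=T y4=F
Count: 5.

5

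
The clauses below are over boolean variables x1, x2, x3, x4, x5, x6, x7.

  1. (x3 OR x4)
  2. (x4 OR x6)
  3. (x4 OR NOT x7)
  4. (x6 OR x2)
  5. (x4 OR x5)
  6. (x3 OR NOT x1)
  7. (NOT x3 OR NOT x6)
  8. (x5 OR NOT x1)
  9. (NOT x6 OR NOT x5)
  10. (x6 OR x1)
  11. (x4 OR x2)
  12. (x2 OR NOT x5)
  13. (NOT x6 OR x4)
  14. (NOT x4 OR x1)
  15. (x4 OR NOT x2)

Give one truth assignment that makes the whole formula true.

x1=T, x2=T, x3=T, x4=T, x5=T, x6=F, x7=F

x7 occurs only negated in the remaining clauses — set x7 = False.
Branch on x1: take x1 = True.
  then x3 is forced to True.
  then x6 is forced to False.
  then x4 is forced to True.
  then x2 is forced to True.
  then x5 is forced to True.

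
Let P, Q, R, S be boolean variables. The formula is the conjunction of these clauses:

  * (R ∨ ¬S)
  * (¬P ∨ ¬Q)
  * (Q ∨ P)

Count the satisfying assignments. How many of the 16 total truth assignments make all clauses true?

6

The models are:
  P=F Q=T R=F S=F
  P=F Q=T R=T S=F
  P=F Q=T R=T S=T
  P=T Q=F R=F S=F
  P=T Q=F R=T S=F
  P=T Q=F R=T S=T
Count: 6.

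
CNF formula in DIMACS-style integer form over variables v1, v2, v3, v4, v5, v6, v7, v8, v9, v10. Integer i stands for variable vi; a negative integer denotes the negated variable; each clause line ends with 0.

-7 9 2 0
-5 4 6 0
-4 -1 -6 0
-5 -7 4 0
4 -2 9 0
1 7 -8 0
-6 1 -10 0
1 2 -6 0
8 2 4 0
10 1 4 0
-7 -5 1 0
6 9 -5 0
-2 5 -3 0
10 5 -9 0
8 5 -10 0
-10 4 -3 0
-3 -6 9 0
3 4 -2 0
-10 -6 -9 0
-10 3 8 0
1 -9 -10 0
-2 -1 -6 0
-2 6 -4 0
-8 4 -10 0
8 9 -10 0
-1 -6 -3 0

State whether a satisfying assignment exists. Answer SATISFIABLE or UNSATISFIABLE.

Set v1 = True and propagate.
Set v2 = False and propagate.
Try v3 = True.
  then v6 is forced to False.
The remaining clauses are satisfied by v4 = True, v5 = True, v7 = False, v8 = False, v9 = True, v10 = True.
So v1 = T, v2 = F, v3 = T, v4 = T, v5 = T, v6 = F, v7 = F, v8 = F, v9 = T, v10 = T is a satisfying assignment.

SATISFIABLE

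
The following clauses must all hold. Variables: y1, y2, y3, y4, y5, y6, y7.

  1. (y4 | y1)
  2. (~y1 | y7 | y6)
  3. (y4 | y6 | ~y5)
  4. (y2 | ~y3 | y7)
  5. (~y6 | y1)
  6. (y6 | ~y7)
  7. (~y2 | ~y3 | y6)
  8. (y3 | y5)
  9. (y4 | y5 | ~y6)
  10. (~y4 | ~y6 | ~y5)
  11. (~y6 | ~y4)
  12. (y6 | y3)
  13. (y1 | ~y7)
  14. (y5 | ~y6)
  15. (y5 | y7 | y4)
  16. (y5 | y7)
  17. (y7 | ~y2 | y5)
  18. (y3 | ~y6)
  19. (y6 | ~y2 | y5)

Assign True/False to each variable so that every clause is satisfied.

y1=T, y2=F, y3=T, y4=F, y5=T, y6=T, y7=T

Set y1 = True and propagate.
Branch on y2: take y2 = False.
Set y3 = True and propagate.
  then y7 is forced to True.
  then y6 is forced to True.
  then y4 is forced to False.
  then y5 is forced to True.
Check each clause:
  1. (y1 | y4) — y1 is true.
  2. (y6 | ~y1 | y7) — y7 is true.
  3. (y6 | y4 | ~y5) — y6 is true.
  4. (~y3 | y7 | y2) — y7 is true.
  5. (~y6 | y1) — y1 is true.
  6. (y6 | ~y7) — y6 is true.
  7. (~y3 | ~y2 | y6) — ~y2 is true.
  8. (y5 | y3) — y3 is true.
  9. (y4 | y5 | ~y6) — y5 is true.
  10. (~y5 | ~y4 | ~y6) — ~y4 is true.
  11. (~y6 | ~y4) — ~y4 is true.
  12. (y3 | y6) — y3 is true.
  13. (~y7 | y1) — y1 is true.
  14. (y5 | ~y6) — y5 is true.
  15. (y5 | y4 | y7) — y5 is true.
  16. (y7 | y5) — y5 is true.
  17. (y5 | ~y2 | y7) — y5 is true.
  18. (~y6 | y3) — y3 is true.
  19. (y5 | ~y2 | y6) — y5 is true.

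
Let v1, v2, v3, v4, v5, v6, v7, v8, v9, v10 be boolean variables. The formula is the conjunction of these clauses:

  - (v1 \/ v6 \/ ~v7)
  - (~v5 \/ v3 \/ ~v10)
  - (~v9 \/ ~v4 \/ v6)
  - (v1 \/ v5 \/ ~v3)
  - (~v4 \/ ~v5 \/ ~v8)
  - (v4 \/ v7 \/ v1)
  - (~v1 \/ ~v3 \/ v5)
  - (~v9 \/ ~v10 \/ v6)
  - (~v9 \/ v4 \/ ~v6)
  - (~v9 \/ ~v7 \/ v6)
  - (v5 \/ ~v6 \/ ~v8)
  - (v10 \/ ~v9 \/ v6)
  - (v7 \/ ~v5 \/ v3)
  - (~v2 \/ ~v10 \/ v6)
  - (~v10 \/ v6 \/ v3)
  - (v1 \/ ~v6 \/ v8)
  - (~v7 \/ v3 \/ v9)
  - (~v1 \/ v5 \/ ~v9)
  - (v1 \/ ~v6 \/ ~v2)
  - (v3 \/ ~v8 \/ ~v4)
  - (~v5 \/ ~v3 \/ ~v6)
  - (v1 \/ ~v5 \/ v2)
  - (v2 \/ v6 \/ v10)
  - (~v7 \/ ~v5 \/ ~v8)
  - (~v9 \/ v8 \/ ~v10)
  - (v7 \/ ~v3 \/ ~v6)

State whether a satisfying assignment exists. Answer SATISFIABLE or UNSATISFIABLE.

Set v1 = True and propagate.
The remaining clauses are satisfied by v2 = False, v3 = False, v4 = True, v5 = False, v6 = True, v7 = False, v8 = False, v9 = False, v10 = True.
So v1=True  v2=False  v3=False  v4=True  v5=False  v6=True  v7=False  v8=False  v9=False  v10=True is a satisfying assignment.

SATISFIABLE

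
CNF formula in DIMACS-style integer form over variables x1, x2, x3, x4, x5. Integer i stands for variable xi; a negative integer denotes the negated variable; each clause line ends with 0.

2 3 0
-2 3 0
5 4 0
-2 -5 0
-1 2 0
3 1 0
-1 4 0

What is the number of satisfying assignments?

5

Satisfying assignments:
  x1=0 x2=0 x3=1 x4=0 x5=1
  x1=0 x2=0 x3=1 x4=1 x5=0
  x1=0 x2=0 x3=1 x4=1 x5=1
  x1=0 x2=1 x3=1 x4=1 x5=0
  x1=1 x2=1 x3=1 x4=1 x5=0
Count: 5.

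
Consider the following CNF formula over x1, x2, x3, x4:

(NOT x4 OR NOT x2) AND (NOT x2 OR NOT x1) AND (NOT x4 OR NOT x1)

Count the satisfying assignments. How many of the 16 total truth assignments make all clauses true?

8

Split on x1, then x2.
  x1=T, x2=T: a clause becomes empty — 0.
  x1=T, x2=F: remaining (x3,x4) ∈ {(F,F); (T,F)} — 2.
  x1=F, x2=T: remaining (x3,x4) ∈ {(F,F); (T,F)} — 2.
  x1=F, x2=F: remaining (x3,x4) ∈ {(F,F); (F,T); (T,F); (T,T)} — 4.
Total: 0 + 2 + 2 + 4 = 8.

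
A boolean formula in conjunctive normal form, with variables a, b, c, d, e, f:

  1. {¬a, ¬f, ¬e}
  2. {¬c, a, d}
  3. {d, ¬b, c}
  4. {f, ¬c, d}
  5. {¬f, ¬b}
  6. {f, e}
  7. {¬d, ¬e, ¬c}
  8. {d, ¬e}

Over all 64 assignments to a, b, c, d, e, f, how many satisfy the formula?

Case analysis on d and c:
  d=1, c=1: remaining (a,b,e,f) ∈ {(0,0,0,1); (1,0,0,1)} — 2.
  d=1, c=0: 7 of the 16 assignments to (a,b,e,f) work.
  d=0, c=1: remaining (a,b,e,f) ∈ {(1,0,0,1)} — 1.
  d=0, c=0: remaining (a,b,e,f) ∈ {(0,0,0,1); (1,0,0,1)} — 2.
Total: 2 + 7 + 1 + 2 = 12.

12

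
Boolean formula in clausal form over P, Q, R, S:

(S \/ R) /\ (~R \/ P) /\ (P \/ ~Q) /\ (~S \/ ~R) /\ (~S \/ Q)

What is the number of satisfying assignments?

Satisfying assignments:
  P=1 Q=0 R=1 S=0
  P=1 Q=1 R=0 S=1
  P=1 Q=1 R=1 S=0
Count: 3.

3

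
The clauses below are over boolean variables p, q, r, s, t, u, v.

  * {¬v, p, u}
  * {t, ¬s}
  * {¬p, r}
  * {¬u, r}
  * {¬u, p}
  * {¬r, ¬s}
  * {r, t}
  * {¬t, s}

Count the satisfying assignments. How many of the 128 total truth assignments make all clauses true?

12

Split on r, then p.
  r=T, p=T: forces s=F; t=F; q, u, v free → 2^3 = 8.
  r=T, p=F: remaining (q,s,t,u,v) ∈ {(F,F,F,F,F); (T,F,F,F,F)} — 2.
  r=F, p=T: a clause becomes empty — 0.
  r=F, p=F: remaining (q,s,t,u,v) ∈ {(F,T,T,F,F); (T,T,T,F,F)} — 2.
Total: 8 + 2 + 0 + 2 = 12.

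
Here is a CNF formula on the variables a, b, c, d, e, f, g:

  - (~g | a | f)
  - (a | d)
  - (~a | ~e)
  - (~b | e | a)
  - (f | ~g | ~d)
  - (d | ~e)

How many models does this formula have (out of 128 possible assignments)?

46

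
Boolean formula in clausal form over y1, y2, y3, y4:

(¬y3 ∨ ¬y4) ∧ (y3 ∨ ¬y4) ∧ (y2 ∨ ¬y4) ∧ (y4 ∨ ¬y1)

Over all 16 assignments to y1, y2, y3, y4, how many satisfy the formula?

4

Satisfying assignments:
  y1=0 y2=0 y3=0 y4=0
  y1=0 y2=0 y3=1 y4=0
  y1=0 y2=1 y3=0 y4=0
  y1=0 y2=1 y3=1 y4=0
That's 4 in total.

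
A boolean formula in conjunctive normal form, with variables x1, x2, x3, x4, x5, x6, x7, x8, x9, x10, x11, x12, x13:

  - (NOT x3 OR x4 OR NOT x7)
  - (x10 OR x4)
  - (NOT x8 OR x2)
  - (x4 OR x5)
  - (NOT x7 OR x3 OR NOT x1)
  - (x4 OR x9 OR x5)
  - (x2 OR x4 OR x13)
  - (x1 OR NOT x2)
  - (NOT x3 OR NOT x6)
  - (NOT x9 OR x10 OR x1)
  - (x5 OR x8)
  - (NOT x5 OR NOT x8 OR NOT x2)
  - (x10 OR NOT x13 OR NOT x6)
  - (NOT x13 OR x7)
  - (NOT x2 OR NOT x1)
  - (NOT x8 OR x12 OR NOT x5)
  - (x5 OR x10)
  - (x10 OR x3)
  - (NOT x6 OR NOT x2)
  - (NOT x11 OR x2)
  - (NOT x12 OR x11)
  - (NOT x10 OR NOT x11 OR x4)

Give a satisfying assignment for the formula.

x1 = True, x2 = False, x3 = True, x4 = True, x5 = True, x6 = False, x7 = True, x8 = False, x9 = True, x10 = True, x11 = False, x12 = False, x13 = True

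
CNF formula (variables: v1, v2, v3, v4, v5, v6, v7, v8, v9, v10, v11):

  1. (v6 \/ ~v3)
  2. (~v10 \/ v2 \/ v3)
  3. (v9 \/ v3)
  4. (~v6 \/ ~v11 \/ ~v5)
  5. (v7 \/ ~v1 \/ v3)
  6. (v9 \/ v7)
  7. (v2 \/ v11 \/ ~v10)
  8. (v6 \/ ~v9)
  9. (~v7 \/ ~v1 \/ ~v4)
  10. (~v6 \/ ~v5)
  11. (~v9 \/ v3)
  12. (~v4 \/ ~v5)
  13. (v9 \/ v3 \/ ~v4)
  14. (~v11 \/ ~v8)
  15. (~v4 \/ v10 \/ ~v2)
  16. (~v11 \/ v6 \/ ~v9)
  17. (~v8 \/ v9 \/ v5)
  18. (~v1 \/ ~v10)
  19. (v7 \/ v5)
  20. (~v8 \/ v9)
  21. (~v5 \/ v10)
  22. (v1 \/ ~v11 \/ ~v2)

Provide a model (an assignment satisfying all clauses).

v1=F, v2=T, v3=T, v4=T, v5=F, v6=T, v7=T, v8=F, v9=T, v10=T, v11=F

v8 occurs only negated in the remaining clauses — set v8 = False.
Try v1 = False.
Branch on v2: take v2 = True.
  then v11 is forced to False.
Try v3 = True.
  then v6 is forced to True.
  then v5 is forced to False.
  then v7 is forced to True.
The remaining clauses are satisfied by v4 = True, v9 = True, v10 = True.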